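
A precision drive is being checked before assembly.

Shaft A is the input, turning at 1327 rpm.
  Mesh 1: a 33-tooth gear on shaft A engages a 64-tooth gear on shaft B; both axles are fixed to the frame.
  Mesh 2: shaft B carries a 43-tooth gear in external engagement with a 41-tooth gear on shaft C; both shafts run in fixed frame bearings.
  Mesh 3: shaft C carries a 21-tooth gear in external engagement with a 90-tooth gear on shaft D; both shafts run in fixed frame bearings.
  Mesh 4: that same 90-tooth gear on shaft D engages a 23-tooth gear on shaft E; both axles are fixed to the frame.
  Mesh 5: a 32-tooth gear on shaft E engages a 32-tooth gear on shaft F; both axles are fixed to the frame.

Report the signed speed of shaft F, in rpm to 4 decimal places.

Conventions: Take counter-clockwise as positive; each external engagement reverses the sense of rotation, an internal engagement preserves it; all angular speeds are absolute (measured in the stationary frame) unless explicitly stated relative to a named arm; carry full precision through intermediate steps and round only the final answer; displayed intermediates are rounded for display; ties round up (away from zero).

-655.2106 rpm

topology: fixed-axis compound train — 5 meshes, A→F
mesh 1 [33T→64T]: ω = 1327.0000×33/64 = 684.2344 rpm, sense flips to −
mesh 2 [43T→41T]: ω = 684.2344×43/41 = 717.6117 rpm, sense flips to +
mesh 3 [21T→90T]: ω = 717.6117×21/90 = 167.4427 rpm, sense flips to −
mesh 4 [90T→23T]: ω = 167.4427×90/23 = 655.2106 rpm, sense flips to +
mesh 5 [32T→32T]: ω = 655.2106×32/32 = 655.2106 rpm, sense flips to −
signed output speed = -655.2106 rpm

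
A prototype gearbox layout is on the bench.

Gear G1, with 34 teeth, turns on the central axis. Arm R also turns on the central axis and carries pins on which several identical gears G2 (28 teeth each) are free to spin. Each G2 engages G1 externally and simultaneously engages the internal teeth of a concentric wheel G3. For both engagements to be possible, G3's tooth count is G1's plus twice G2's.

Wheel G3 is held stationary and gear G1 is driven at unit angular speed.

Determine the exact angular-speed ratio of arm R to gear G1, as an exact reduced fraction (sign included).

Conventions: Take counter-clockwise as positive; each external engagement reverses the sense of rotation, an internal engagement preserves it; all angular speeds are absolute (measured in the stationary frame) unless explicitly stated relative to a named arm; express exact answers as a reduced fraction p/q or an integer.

topology: planetary set — G1 34T / G2 28T / G3 90T, arm = carrier (Willis)
ring teeth: 34 + 2·28 = 90
34(ω_sun−ω_arm) = −90(ω_ring−ω_arm),  ω_ring = 0, ω_sun = 1
34(1−ω_arm) = −90(0−ω_arm)  ⇒  124·ω_arm = 34  ⇒  ω_arm = 17/62
ω_out/ω_in = 17/62

17/62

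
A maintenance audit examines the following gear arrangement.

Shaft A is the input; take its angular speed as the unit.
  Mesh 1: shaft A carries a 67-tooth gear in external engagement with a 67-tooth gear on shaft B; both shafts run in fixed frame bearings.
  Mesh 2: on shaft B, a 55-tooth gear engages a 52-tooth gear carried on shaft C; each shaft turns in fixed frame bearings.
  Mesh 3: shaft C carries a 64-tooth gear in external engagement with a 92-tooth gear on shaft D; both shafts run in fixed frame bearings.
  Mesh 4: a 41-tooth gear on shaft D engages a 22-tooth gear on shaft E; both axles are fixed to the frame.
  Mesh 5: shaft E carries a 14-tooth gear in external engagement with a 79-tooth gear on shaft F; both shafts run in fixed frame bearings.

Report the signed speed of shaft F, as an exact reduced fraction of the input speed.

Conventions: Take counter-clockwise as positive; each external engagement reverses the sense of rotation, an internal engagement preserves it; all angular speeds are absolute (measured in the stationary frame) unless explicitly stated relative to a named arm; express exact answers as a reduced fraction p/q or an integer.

-5740/23621

5-mesh fixed-axis compound train (all bearings frame-fixed)
mesh 1 [67T→67T]: |ω|/ω_in = 1×67/67 = 1, sense flips to −
mesh 2 [55T→52T]: |ω|/ω_in = 1×55/52 = 55/52, sense flips to +
mesh 3 [64T→92T]: |ω|/ω_in = (55/52)×64/92 = 220/299, sense flips to −
mesh 4 [41T→22T]: |ω|/ω_in = (220/299)×41/22 = 410/299, sense flips to +
mesh 5 [14T→79T]: |ω|/ω_in = (410/299)×14/79 = 5740/23621, sense flips to −
signed output speed (× input speed) = -5740/23621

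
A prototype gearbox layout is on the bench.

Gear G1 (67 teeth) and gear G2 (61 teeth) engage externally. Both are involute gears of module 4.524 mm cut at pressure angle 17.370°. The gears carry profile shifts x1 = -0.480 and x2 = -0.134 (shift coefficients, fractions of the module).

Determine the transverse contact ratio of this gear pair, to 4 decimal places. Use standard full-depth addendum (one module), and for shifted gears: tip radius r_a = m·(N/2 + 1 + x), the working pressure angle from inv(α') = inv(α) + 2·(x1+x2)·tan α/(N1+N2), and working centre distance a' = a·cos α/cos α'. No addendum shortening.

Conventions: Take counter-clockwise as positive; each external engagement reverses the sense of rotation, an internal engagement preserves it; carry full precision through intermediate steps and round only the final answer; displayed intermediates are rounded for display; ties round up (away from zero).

topology: single-mesh involute geometry — m = 4.524, 67T/61T pair
base radii: r_b1 = 144.642649, r_b2 = 131.689576
tip radii: r_a1 = 153.906480, r_a2 = 141.899784
inv(α') = inv(17.370°) + 2·(-0.480-0.134)·tan α/(67+61) = 0.00664140  ⇒  α' = 15.38202°
a' = a·cos α / cos α' = 289.5360·cos 17.370°/cos 15.38202° = 286.598558
action lengths: √(r_a1²−r_b1²) = 52.590006, √(r_a2²−r_b2²) = 52.852666
base pitch p_b = π·m·cos α = 13.564426
CR = (52.590006 + 52.852666 − 286.598558·sin 15.38202°)/13.564426 = 2.169011
contact ratio ≈ 2.1690

2.1690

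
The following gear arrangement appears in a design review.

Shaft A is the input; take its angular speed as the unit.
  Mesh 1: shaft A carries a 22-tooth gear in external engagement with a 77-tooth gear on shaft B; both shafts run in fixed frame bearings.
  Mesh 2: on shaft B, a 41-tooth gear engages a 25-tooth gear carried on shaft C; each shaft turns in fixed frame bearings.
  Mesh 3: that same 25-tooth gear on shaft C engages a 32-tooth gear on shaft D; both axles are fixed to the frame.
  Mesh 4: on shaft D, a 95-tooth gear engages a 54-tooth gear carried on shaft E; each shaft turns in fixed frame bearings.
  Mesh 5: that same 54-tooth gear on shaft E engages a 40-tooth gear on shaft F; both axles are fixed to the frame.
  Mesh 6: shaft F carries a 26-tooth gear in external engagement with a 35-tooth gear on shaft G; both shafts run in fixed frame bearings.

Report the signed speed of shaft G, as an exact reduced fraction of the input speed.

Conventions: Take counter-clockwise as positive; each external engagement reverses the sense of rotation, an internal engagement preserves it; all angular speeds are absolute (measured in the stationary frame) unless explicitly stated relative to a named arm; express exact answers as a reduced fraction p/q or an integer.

10127/15680

6-mesh fixed-axis compound train (all bearings frame-fixed)
mesh 1 [22T→77T]: |ω|/ω_in = 1×22/77 = 2/7, sense flips to −
mesh 2 [41T→25T]: |ω|/ω_in = (2/7)×41/25 = 82/175, sense flips to +
mesh 3 [25T→32T]: |ω|/ω_in = (82/175)×25/32 = 41/112, sense flips to −
mesh 4 [95T→54T]: |ω|/ω_in = (41/112)×95/54 = 3895/6048, sense flips to +
mesh 5 [54T→40T]: |ω|/ω_in = (3895/6048)×54/40 = 779/896, sense flips to −
mesh 6 [26T→35T]: |ω|/ω_in = (779/896)×26/35 = 10127/15680, sense flips to +
signed output speed (× input speed) = 10127/15680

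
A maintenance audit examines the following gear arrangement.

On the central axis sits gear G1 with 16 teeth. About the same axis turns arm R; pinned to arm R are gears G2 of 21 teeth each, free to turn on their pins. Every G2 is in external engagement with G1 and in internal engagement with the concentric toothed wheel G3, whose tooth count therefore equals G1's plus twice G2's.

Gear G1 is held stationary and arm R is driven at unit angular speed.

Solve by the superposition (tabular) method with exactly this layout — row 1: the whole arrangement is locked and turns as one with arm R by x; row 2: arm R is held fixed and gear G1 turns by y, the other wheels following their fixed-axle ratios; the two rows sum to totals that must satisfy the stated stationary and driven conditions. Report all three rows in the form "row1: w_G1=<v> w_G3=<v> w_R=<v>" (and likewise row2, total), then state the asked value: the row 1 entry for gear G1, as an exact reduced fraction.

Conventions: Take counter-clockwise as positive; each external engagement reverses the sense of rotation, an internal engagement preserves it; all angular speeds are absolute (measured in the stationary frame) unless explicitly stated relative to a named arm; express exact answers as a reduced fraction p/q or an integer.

row1: w_G1=1 w_G3=1 w_R=1
row2: w_G1=-1 w_G3=8/29 w_R=0
total: w_G1=0 w_G3=37/29 w_R=1
asked value: 1

recognized (axles ride arm R): planetary set, 16/21/58 teeth
row 1: whole set turns with the arm by x
superposition row 2 [arm held]: sun y, ring −(16/58)·y, arm 0
boundary: total ω_sun = x + y = 0 and total ω_arm = x = 1  ⇒  y = -1, x = 1
row 2 ring = −(16/58)·(-1) = 8/29
totals (row 1 + row 2): sun 1 + (-1) = 0, ring 1 + 8/29 = 37/29, arm 1 + 0 = 1
asked cell (row1, sun) = 1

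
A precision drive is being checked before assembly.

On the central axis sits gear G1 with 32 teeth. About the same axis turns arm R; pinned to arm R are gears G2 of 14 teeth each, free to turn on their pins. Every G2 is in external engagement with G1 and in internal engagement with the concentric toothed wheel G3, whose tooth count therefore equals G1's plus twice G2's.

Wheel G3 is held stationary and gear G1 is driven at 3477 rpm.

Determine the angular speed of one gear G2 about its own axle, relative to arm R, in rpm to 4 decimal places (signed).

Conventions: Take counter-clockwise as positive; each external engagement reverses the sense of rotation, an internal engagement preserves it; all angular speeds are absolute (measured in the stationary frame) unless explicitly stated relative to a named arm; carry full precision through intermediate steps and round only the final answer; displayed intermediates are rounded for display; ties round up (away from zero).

recognized (axles ride arm R): planetary set, 32/14/60 teeth
normalise by the input: solve with ω_sun = 1, then scale by 3477 rpm
ring teeth: 32 + 2·14 = 60
32(ω_sun−ω_arm) = −60(ω_ring−ω_arm),  ω_ring = 0, ω_sun = 1
32(1−ω_arm) = −60(0−ω_arm)  ⇒  92·ω_arm = 32  ⇒  ω_arm = 8/23
sun–planet mesh: 32·(1−8/23) = −14·(ω_p−ω_arm)  ⇒  ω_p−ω_arm = -240/161
scale: ω_p−ω_arm = -240/161 × 3477 rpm = -5183.1056 rpm

-5183.1056 rpm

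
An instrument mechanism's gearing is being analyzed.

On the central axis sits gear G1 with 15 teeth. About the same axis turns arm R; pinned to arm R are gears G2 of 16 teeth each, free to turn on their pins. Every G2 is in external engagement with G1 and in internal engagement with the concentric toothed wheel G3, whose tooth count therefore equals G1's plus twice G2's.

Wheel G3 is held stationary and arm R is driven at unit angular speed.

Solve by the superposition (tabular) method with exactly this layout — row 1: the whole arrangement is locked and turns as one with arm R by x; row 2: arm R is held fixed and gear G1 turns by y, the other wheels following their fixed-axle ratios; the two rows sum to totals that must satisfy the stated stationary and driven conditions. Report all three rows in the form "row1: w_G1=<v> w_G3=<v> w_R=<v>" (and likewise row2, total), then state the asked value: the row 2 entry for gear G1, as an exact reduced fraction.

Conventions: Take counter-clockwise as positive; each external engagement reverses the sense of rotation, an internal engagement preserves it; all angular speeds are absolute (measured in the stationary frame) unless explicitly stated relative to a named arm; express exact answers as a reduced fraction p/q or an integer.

row1: w_G1=1 w_G3=1 w_R=1
row2: w_G1=47/15 w_G3=-1 w_R=0
total: w_G1=62/15 w_G3=0 w_R=1
asked value: 47/15

class = planetary set [G3 = 15+2·16 = 47; Willis about the carrier]
row 1: whole set turns with the arm by x
row 2: sun turns y, ring = −(15/47)·y, arm 0
boundary: total ω_ring = x − (15/47)·y = 0 and total ω_arm = x = 1  ⇒  y = 47/15, x = 1
row 2 ring = −(15/47)·47/15 = -1
totals (row 1 + row 2): sun 1 + 47/15 = 62/15, ring 1 + (-1) = 0, arm 1 + 0 = 1
asked cell (row2, sun) = 47/15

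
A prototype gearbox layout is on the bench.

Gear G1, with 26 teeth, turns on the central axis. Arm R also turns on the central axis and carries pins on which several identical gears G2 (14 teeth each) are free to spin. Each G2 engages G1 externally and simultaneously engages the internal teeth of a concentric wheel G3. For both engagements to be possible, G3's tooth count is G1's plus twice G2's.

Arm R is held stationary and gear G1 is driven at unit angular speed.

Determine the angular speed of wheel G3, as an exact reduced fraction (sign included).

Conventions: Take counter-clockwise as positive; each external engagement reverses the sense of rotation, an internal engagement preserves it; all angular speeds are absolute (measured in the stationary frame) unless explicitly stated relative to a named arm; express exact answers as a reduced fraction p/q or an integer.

-13/27

recognized (axles ride arm R): planetary set, 26/14/54 teeth
ring teeth: 26 + 2·14 = 54
26(ω_sun−ω_arm) = −54(ω_ring−ω_arm),  ω_arm = 0, ω_sun = 1
ω_ring = 0 − (26/54)(1−0) = -13/27
exact speed ratio = -13/27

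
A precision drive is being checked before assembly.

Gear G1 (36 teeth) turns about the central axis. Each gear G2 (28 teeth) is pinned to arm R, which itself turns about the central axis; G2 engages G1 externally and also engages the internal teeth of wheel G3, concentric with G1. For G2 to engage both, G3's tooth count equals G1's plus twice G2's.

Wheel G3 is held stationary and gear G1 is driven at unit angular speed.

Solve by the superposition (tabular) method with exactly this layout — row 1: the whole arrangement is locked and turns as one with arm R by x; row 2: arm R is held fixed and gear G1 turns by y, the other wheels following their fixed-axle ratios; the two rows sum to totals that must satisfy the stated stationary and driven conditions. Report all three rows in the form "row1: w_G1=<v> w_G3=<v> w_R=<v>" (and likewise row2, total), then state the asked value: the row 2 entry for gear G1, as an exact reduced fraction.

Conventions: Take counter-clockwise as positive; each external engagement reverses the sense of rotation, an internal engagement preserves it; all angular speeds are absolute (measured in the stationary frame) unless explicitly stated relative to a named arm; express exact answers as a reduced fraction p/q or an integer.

row1: w_G1=9/32 w_G3=9/32 w_R=9/32
row2: w_G1=23/32 w_G3=-9/32 w_R=0
total: w_G1=1 w_G3=0 w_R=9/32
asked value: 23/32

topology: planetary set — G1 36T / G2 28T / G3 92T, arm = carrier (Willis)
row 1 — lock + rotate with arm: ω_sun = ω_ring = ω_arm = x
superposition row 2 [arm held]: sun y, ring −(36/92)·y, arm 0
boundary: total ω_ring = x − (36/92)·y = 0 and total ω_sun = x + y = 1  ⇒  y = 23/32, x = 9/32
row 2 ring = −(36/92)·23/32 = -9/32
totals (row 1 + row 2): sun 9/32 + 23/32 = 1, ring 9/32 + (-9/32) = 0, arm 9/32 + 0 = 9/32
asked cell (row2, sun) = 23/32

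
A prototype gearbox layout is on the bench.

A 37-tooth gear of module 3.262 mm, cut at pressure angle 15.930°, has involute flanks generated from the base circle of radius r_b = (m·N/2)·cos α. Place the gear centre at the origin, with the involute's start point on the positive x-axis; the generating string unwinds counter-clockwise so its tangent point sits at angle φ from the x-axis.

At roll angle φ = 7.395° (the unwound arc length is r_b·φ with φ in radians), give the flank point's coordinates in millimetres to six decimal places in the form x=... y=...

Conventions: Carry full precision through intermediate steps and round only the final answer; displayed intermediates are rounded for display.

single-mesh involute tooth geometry (37T wheel at module 3.262)
pitch radius r_p = m·N/2 = 3.262·37/2 = 60.347000
base radius r_b = r_p·cos α = 60.347000·cos 15.930° = 58.029538
roll angle φ = 7.395° = 0.12906710 rad
x = r_b·(cos φ + φ·sin φ) = 58.510865
y = r_b·(sin φ − φ·cos φ) = 0.041519

x=58.510865 y=0.041519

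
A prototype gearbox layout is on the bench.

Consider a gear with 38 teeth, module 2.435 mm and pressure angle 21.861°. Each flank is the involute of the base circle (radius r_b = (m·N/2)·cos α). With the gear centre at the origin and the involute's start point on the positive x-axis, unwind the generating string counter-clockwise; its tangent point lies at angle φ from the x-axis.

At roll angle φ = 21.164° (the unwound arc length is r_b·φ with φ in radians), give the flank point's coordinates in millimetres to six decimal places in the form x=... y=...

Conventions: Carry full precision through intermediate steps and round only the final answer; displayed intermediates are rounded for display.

recognized (one wheel, involute flank): single-mesh tooth geometry, m = 2.435, N = 38
pitch radius r_p = m·N/2 = 2.435·38/2 = 46.265000
base radius r_b = r_p·cos α = 46.265000·cos 21.861° = 42.938080
roll angle φ = 21.164° = 0.36938148 rad
x = r_b·(cos φ + φ·sin φ) = 45.768208
y = r_b·(sin φ − φ·cos φ) = 0.711557

x=45.768208 y=0.711557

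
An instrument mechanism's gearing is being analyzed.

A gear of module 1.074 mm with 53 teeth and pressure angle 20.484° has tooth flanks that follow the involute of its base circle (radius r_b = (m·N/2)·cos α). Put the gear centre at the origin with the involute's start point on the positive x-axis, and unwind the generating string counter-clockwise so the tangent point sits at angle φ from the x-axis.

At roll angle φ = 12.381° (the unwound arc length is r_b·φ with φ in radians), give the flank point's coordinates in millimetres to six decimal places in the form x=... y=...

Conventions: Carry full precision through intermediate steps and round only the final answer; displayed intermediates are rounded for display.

topology: single-mesh involute geometry — m = 1.074, N = 53
pitch radius r_p = m·N/2 = 1.074·53/2 = 28.461000
base radius r_b = r_p·cos α = 28.461000·cos 20.484° = 26.661410
roll angle φ = 12.381° = 0.21608921 rad
x = r_b·(cos φ + φ·sin φ) = 27.276633
y = r_b·(sin φ − φ·cos φ) = 0.089255

x=27.276633 y=0.089255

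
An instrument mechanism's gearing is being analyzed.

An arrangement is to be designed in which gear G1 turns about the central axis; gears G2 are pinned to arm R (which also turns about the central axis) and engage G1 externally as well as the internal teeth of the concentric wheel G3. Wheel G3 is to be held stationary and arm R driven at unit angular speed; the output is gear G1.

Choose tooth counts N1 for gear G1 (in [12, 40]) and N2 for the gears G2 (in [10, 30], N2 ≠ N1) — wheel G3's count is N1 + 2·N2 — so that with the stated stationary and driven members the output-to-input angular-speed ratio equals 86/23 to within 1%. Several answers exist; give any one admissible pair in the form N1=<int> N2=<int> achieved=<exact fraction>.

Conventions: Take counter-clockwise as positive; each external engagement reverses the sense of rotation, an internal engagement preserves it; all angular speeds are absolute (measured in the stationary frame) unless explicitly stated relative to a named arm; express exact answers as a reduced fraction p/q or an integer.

planetary set to be sized for 86/23 (Willis relation)
Willis with ω_ring = 0: ω_sun/ω_arm = (N1+N3)/N1; set equal to 86/23  ⇒  N3/N1 = 86/23 − 1 = 63/23
N3 = N1 + 2·N2  ⇒  N2/N1 = (N3/N1 − 1)/2 = (63/23 − 1)/2 = 20/23
smallest multiple with N1 ≥ 12 and N2 ≥ 10: k = 1  ⇒  N1 = 1·23 = 23, N2 = 1·20 = 20 (N1 ≤ 40, N2 ≤ 30, N2 ≠ N1 ✓), N3 = 23 + 2·20 = 63
check: (N1+N3)/N1 with N1 = 23, N3 = 63 gives 86/23; |achieved − target| = 0 ≤ 43/1150 ✓

N1=23 N2=20 achieved=86/23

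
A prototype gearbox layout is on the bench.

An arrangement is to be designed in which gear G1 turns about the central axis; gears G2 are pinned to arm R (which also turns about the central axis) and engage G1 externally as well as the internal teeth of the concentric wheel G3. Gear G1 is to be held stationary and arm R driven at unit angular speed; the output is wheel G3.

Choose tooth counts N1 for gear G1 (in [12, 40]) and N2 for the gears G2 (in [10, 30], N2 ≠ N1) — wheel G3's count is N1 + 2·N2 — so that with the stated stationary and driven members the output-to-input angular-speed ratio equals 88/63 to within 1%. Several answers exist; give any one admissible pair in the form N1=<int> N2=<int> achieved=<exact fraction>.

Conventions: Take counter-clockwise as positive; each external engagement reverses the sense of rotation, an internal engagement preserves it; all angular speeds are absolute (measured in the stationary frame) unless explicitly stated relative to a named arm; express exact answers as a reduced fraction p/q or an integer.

class = planetary set [ratio 88/63 wanted; Willis about the carrier]
Willis with ω_sun = 0: ω_ring/ω_arm = (N1+N3)/N3; set equal to 88/63  ⇒  N3/N1 = 1/(88/63 − 1) = 63/25
N3 = N1 + 2·N2  ⇒  N2/N1 = (N3/N1 − 1)/2 = (63/25 − 1)/2 = 19/25
smallest multiple with N1 ≥ 12 and N2 ≥ 10: k = 1  ⇒  N1 = 1·25 = 25, N2 = 1·19 = 19 (N1 ≤ 40, N2 ≤ 30, N2 ≠ N1 ✓), N3 = 25 + 2·19 = 63
check: (N1+N3)/N3 with N1 = 25, N3 = 63 gives 88/63; |achieved − target| = 0 ≤ 22/1575 ✓

N1=25 N2=19 achieved=88/63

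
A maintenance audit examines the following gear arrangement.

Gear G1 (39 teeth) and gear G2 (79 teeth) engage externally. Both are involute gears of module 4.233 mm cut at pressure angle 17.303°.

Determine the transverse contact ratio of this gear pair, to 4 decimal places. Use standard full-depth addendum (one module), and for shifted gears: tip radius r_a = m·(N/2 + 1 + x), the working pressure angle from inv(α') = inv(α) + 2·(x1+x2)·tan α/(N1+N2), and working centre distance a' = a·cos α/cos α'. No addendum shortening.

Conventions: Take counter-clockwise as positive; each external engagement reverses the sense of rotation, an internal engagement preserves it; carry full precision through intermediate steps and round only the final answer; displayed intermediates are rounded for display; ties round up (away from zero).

1.9333

recognized (one external pair, fixed centres): single-mesh tooth geometry, m = 4.233, N1 = 39, N2 = 79
base radii: r_b1 = 78.808013, r_b2 = 159.636744
tip radii: r_a1 = 86.776500, r_a2 = 171.436500
no profile shift: α' = α, a' = a
action lengths: √(r_a1²−r_b1²) = 36.324346, √(r_a2²−r_b2²) = 62.502669
base pitch p_b = π·m·cos α = 12.696547
CR = (36.324346 + 62.502669 − 249.747000·sin 17.30300°)/12.696547 = 1.933285
contact ratio ≈ 1.9333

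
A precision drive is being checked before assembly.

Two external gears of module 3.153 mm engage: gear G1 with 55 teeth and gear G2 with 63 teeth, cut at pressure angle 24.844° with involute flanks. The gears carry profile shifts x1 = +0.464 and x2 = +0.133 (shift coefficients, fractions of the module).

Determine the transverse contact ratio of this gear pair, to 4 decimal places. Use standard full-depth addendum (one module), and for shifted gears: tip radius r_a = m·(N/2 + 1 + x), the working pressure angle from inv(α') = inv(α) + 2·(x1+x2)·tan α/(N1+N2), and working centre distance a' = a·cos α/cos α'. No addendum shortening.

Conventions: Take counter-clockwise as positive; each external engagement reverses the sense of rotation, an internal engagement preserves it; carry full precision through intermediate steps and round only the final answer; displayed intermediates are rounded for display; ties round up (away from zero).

single-mesh involute tooth geometry (55T engaging 63T at module 3.153)
base radii: r_b1 = 78.683163, r_b2 = 90.127986
tip radii: r_a1 = 91.323492, r_a2 = 102.891849
inv(α') = inv(24.844°) + 2·(+0.464+0.133)·tan α/(55+63) = 0.03407241  ⇒  α' = 26.03017°
a' = a·cos α / cos α' = 186.0270·cos 24.844°/cos 26.03017° = 187.867886
action lengths: √(r_a1²−r_b1²) = 46.356662, √(r_a2²−r_b2²) = 49.635458
base pitch p_b = π·m·cos α = 8.988743
CR = (46.356662 + 49.635458 − 187.867886·sin 26.03017°)/8.988743 = 1.507147
contact ratio ≈ 1.5071

1.5071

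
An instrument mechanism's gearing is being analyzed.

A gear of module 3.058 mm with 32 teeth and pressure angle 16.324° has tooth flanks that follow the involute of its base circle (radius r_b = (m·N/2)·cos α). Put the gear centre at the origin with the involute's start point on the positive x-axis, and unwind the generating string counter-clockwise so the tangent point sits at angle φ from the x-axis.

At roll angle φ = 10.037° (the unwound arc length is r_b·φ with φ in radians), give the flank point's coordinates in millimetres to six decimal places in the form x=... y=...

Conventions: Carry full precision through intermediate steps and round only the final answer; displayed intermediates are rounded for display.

recognized (one wheel, involute flank): single-mesh tooth geometry, m = 3.058, N = 32
pitch radius r_p = m·N/2 = 3.058·32/2 = 48.928000
base radius r_b = r_p·cos α = 48.928000·cos 16.324° = 46.955597
roll angle φ = 10.037° = 0.17517870 rad
x = r_b·(cos φ + φ·sin φ) = 47.670556
y = r_b·(sin φ − φ·cos φ) = 0.083884

x=47.670556 y=0.083884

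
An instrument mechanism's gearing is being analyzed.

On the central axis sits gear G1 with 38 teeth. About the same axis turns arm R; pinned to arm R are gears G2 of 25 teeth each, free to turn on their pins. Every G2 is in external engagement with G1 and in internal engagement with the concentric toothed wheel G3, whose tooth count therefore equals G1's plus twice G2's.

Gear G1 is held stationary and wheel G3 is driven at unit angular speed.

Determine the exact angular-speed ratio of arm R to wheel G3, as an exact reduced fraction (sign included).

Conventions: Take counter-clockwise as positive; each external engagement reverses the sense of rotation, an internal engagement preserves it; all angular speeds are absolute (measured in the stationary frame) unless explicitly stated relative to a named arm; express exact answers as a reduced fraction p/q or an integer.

44/63

recognized (axles ride arm R): planetary set, 38/25/88 teeth
ring teeth: 38 + 2·25 = 88
38(ω_sun−ω_arm) = −88(ω_ring−ω_arm),  ω_sun = 0, ω_ring = 1
38(0−ω_arm) = −88(1−ω_arm)  ⇒  126·ω_arm = 88  ⇒  ω_arm = 44/63
ω_out/ω_in = 44/63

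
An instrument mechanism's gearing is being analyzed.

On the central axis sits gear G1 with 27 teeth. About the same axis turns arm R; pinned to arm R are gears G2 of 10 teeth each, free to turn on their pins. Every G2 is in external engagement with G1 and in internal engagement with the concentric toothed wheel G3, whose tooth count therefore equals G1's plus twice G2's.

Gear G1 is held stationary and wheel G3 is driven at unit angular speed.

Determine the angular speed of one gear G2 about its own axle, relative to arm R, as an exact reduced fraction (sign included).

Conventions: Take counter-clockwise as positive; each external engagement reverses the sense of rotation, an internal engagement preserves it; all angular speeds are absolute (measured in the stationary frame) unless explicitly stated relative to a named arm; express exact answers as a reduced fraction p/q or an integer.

1269/740

class = planetary set [G3 = 27+2·10 = 47; Willis about the carrier]
ring teeth: 27 + 2·10 = 47
27(ω_sun−ω_arm) = −47(ω_ring−ω_arm),  ω_sun = 0, ω_ring = 1
27(0−ω_arm) = −47(1−ω_arm)  ⇒  74·ω_arm = 47  ⇒  ω_arm = 47/74
sun–planet mesh: 27·(0−47/74) = −10·(ω_p−ω_arm)  ⇒  ω_p−ω_arm = 1269/740
exact speed ratio = 1269/740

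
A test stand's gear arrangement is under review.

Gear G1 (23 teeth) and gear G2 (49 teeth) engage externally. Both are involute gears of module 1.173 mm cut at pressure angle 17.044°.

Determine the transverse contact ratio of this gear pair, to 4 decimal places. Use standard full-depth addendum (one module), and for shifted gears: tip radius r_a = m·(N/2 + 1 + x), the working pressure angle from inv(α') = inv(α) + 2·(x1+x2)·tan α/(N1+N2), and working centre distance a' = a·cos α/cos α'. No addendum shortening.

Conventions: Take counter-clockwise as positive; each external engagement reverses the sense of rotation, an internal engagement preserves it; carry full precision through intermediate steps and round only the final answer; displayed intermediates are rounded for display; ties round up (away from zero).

1.8221

recognized (one external pair, fixed centres): single-mesh tooth geometry, m = 1.173, N1 = 23, N2 = 49
base radii: r_b1 = 12.897040, r_b2 = 27.476304
tip radii: r_a1 = 14.662500, r_a2 = 29.911500
no profile shift: α' = α, a' = a
action lengths: √(r_a1²−r_b1²) = 6.975332, √(r_a2²−r_b2²) = 11.821615
base pitch p_b = π·m·cos α = 3.523239
CR = (6.975332 + 11.821615 − 42.228000·sin 17.04400°)/3.523239 = 1.822092
contact ratio ≈ 1.8221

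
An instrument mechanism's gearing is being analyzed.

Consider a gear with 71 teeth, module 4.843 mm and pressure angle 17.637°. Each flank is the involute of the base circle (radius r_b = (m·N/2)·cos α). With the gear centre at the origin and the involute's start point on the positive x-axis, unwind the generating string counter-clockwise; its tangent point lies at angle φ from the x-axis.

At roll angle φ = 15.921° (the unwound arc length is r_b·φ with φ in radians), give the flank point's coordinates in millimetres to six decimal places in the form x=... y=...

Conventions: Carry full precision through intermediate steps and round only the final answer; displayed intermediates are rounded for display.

single-mesh involute tooth geometry (71T wheel at module 4.843)
pitch radius r_p = m·N/2 = 4.843·71/2 = 171.926500
base radius r_b = r_p·cos α = 171.926500·cos 17.637° = 163.845130
roll angle φ = 15.921° = 0.27787387 rad
x = r_b·(cos φ + φ·sin φ) = 170.049108
y = r_b·(sin φ − φ·cos φ) = 1.162782

x=170.049108 y=1.162782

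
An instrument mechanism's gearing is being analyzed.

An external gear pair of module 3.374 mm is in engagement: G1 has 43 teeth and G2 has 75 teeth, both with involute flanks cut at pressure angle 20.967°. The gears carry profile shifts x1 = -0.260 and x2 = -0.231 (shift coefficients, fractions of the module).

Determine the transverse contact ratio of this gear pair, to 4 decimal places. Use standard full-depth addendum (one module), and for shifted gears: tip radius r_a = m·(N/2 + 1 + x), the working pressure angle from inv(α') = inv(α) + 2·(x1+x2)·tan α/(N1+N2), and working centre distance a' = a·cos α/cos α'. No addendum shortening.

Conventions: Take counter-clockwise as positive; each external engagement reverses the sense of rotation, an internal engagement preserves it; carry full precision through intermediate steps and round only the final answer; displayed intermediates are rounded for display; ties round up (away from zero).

1.8248

class = single-mesh tooth geometry [involute pair 43T × 75T, m = 3.374]
base radii: r_b1 = 67.737819, r_b2 = 118.147359
tip radii: r_a1 = 75.037760, r_a2 = 129.119606
inv(α') = inv(20.967°) + 2·(-0.260-0.231)·tan α/(43+75) = 0.01407114  ⇒  α' = 19.63234°
a' = a·cos α / cos α' = 199.0660·cos 20.967°/cos 19.63234° = 197.357998
action lengths: √(r_a1²−r_b1²) = 32.283947, √(r_a2²−r_b2²) = 52.087178
base pitch p_b = π·m·cos α = 9.897890
CR = (32.283947 + 52.087178 − 197.357998·sin 19.63234°)/9.897890 = 1.824849
contact ratio ≈ 1.8248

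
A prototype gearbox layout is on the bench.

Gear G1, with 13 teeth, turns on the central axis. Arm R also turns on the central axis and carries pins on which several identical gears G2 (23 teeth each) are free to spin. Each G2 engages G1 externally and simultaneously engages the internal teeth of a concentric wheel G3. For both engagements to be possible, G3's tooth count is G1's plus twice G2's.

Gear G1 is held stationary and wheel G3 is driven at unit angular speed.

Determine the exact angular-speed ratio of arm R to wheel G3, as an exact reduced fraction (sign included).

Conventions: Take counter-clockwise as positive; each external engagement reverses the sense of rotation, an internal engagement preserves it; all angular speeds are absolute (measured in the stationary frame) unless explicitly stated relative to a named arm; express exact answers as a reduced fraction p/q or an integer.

class = planetary set [G3 = 13+2·23 = 59; Willis about the carrier]
ring teeth: 13 + 2·23 = 59
13(ω_sun−ω_arm) = −59(ω_ring−ω_arm),  ω_sun = 0, ω_ring = 1
13(0−ω_arm) = −59(1−ω_arm)  ⇒  72·ω_arm = 59  ⇒  ω_arm = 59/72
ω_out/ω_in = 59/72

59/72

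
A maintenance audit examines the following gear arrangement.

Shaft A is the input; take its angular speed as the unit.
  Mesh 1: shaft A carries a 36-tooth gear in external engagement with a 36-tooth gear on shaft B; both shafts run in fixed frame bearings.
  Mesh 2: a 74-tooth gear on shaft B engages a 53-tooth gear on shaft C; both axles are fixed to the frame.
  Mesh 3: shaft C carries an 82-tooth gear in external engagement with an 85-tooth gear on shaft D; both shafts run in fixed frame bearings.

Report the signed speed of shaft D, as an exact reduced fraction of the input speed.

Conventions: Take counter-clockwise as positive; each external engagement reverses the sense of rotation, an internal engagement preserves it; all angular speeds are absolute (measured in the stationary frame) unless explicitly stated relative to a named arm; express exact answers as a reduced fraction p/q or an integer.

3-mesh fixed-axis compound train (all bearings frame-fixed)
mesh 1 [36T→36T]: |ω|/ω_in = 1×36/36 = 1, sense flips to −
mesh 2 [74T→53T]: |ω|/ω_in = 1×74/53 = 74/53, sense flips to +
mesh 3 [82T→85T]: |ω|/ω_in = (74/53)×82/85 = 6068/4505, sense flips to −
signed output speed (× input speed) = -6068/4505

-6068/4505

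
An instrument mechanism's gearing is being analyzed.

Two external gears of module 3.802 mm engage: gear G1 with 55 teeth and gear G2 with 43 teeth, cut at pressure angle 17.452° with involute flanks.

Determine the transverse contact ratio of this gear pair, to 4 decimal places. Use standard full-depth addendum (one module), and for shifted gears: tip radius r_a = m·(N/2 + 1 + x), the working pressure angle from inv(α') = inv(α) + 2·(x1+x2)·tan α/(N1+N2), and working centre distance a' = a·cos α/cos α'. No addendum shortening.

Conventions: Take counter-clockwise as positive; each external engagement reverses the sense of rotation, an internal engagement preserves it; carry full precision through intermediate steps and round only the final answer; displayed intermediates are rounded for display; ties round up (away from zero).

topology: single-mesh involute geometry — m = 3.802, 55T/43T pair
base radii: r_b1 = 99.742180, r_b2 = 77.980250
tip radii: r_a1 = 108.357000, r_a2 = 85.545000
no profile shift: α' = α, a' = a
action lengths: √(r_a1²−r_b1²) = 42.340724, √(r_a2²−r_b2²) = 35.171404
base pitch p_b = π·m·cos α = 11.394520
CR = (42.340724 + 35.171404 − 186.298000·sin 17.45200°)/11.394520 = 1.899168
contact ratio ≈ 1.8992

1.8992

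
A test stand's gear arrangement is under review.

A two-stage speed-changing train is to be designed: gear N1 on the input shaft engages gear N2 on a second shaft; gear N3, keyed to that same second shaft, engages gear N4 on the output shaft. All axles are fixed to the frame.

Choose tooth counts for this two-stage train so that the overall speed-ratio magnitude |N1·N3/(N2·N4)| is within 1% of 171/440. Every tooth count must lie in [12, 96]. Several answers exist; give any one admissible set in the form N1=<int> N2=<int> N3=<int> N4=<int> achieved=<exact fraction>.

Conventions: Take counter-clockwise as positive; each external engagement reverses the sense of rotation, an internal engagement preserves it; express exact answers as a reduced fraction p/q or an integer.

N1=18 N2=16 N3=19 N4=55 achieved=171/440

2-stage fixed-axis compound train for ratio 171/440
target = 171/440 in lowest terms: an exact hit needs N1·N3 = k·171 and N2·N4 = k·440 for one integer k, every count in [12, 96]; additionally prefer no 1:1 stage (N1 ≠ N2, N3 ≠ N4)
k = 1: no 1:1-free in-range split of k·171 and k·440 into factor pairs; take k = 2
k = 2: N1·N3 = 342 = 18·19, N2·N4 = 880 = 16·55
achieved = 18·19/(16·55) = 171/440; |achieved − target| = 0 ≤ 171/44000 ✓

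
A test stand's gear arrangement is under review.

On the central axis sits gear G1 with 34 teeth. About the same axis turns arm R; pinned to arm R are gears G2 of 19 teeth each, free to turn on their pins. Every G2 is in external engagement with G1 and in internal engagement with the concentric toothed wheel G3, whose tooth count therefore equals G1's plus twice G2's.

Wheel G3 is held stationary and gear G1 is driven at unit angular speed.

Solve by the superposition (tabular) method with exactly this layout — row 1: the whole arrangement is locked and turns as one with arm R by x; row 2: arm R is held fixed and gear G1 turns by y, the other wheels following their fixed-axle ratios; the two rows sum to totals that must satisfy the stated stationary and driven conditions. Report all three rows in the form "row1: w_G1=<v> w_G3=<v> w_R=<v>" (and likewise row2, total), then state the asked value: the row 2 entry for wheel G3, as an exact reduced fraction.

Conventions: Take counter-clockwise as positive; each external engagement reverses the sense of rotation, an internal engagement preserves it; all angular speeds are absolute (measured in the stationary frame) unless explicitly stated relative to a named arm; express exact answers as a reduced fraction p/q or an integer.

recognized (axles ride arm R): planetary set, 34/19/72 teeth
row 1 (train locked, turned with arm): all members turn x
row 2 (arm held, sun turns y): ω_ring = −(34/72)·y, ω_arm = 0
boundary: total ω_ring = x − (34/72)·y = 0 and total ω_sun = x + y = 1  ⇒  y = 36/53, x = 17/53
row 2 ring = −(34/72)·36/53 = -17/53
totals (row 1 + row 2): sun 17/53 + 36/53 = 1, ring 17/53 + (-17/53) = 0, arm 17/53 + 0 = 17/53
asked cell (row2, ring) = -17/53

row1: w_G1=17/53 w_G3=17/53 w_R=17/53
row2: w_G1=36/53 w_G3=-17/53 w_R=0
total: w_G1=1 w_G3=0 w_R=17/53
asked value: -17/53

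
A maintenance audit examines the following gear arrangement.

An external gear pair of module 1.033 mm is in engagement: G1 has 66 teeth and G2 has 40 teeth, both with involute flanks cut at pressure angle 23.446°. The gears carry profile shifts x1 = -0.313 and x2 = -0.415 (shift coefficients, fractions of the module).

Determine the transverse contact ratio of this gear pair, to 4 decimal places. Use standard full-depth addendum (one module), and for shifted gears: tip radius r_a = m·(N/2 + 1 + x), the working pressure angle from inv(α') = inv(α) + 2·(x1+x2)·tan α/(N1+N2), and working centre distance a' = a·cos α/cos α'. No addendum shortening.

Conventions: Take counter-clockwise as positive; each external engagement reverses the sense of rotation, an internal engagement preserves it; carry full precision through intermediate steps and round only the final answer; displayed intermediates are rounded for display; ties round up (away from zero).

1.7349

single-mesh involute tooth geometry (66T engaging 40T at module 1.033)
base radii: r_b1 = 31.274458, r_b2 = 18.954217
tip radii: r_a1 = 34.798671, r_a2 = 21.264305
inv(α') = inv(23.446°) + 2·(-0.313-0.415)·tan α/(66+40) = 0.01852514  ⇒  α' = 21.44834°
a' = a·cos α / cos α' = 54.7490·cos 23.446°/cos 21.44834° = 53.965943
action lengths: √(r_a1²−r_b1²) = 15.259613, √(r_a2²−r_b2²) = 9.638896
base pitch p_b = π·m·cos α = 2.977321
CR = (15.259613 + 9.638896 − 53.965943·sin 21.44834°)/2.977321 = 1.734851
contact ratio ≈ 1.7349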